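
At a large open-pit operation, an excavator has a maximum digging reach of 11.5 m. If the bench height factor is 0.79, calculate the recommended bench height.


9.085 m

Bench height = reach * factor
= 11.5 * 0.79
= 9.085 m


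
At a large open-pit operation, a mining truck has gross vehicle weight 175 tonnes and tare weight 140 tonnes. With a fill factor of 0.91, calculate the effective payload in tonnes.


Maximum payload = gross - tare
= 175 - 140 = 35 tonnes
Effective payload = max payload * fill factor
= 35 * 0.91
= 31.85 tonnes

31.85 tonnes


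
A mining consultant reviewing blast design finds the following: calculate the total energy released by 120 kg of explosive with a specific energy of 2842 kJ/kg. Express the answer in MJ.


341.04 MJ

Energy = mass * specific_energy / 1000
= 120 * 2842 / 1000
= 341040 / 1000
= 341.04 MJ


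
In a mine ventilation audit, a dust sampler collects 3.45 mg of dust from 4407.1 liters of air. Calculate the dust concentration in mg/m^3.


0.7828 mg/m^3

Convert liters to m^3: 1 m^3 = 1000 L
Concentration = mass / volume * 1000
= 3.45 / 4407.1 * 1000
= 0.0007828277098 * 1000
= 0.7828 mg/m^3


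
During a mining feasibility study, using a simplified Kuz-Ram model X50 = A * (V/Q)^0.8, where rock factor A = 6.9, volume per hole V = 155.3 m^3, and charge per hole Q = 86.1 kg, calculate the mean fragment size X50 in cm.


Compute V/Q:
V/Q = 155.3 / 86.1 = 1.803716609
Raise to the power 0.8:
(V/Q)^0.8 = 1.803716609^0.8 = 1.603004138
Multiply by A:
X50 = 6.9 * 1.603004138
= 11.0607 cm

11.0607 cm


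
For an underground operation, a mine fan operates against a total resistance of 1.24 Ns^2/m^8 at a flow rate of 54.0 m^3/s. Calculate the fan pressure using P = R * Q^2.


3615.84 Pa

Compute Q^2:
Q^2 = 54.0^2 = 2916.0
Compute pressure:
P = R * Q^2 = 1.24 * 2916.0
= 3615.84 Pa


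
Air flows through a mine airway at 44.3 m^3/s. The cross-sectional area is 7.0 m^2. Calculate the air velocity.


Velocity = flow rate / cross-sectional area
= 44.3 / 7.0
= 6.3286 m/s

6.3286 m/s


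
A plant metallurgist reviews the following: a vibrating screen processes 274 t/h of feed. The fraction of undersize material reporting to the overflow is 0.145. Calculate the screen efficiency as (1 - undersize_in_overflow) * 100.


Screen efficiency = (1 - fraction of undersize in overflow) * 100
= (1 - 0.145) * 100
= 0.855 * 100
= 85.5%

85.5%


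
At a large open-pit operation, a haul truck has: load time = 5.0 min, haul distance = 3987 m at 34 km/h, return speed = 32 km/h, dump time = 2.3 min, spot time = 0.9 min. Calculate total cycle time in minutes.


22.7115 min

Convert haul speed to m/min: 34 * 1000/60 = 566.6666667 m/min
Haul time = 3987 / 566.6666667 = 7.035882353 min
Convert return speed to m/min: 32 * 1000/60 = 533.3333333 m/min
Return time = 3987 / 533.3333333 = 7.475625 min
Total cycle time:
= 5.0 + 7.035882353 + 2.3 + 7.475625 + 0.9
= 22.7115 min


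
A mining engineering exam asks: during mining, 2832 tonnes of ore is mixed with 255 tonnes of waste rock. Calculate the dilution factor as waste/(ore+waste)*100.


8.2604%

Total material = ore + waste
= 2832 + 255 = 3087 tonnes
Dilution = waste / total * 100
= 255 / 3087 * 100
= 0.08260447036 * 100
= 8.2604%


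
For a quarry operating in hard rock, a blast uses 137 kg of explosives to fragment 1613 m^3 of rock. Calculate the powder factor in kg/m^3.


0.0849 kg/m^3

Powder factor = explosive mass / rock volume
= 137 / 1613
= 0.0849 kg/m^3


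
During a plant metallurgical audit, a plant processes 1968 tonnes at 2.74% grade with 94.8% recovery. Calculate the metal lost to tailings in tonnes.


2.804 tonnes

Total metal in feed:
= 1968 * 2.74 / 100 = 53.9232 tonnes
Metal recovered:
= 53.9232 * 94.8 / 100 = 51.1191936 tonnes
Metal lost to tailings:
= 53.9232 - 51.1191936
= 2.804 tonnes


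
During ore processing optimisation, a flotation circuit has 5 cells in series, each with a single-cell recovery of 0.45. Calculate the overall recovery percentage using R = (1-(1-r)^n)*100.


94.9672%

Complement of single-cell recovery:
1 - r = 1 - 0.45 = 0.55
Raise to power n:
(1 - r)^5 = 0.55^5 = 0.0503284375
Overall recovery:
R = (1 - 0.0503284375) * 100
= 94.9672%


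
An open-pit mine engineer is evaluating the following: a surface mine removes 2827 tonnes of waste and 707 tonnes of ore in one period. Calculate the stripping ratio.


3.9986

Stripping ratio = waste tonnage / ore tonnage
= 2827 / 707
= 3.9986


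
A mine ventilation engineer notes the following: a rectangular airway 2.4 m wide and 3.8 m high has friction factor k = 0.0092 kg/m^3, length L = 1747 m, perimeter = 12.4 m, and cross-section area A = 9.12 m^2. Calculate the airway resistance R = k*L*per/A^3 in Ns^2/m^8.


0.2627 Ns^2/m^8

Compute the numerator:
k * L * per = 0.0092 * 1747 * 12.4
= 199.29776
Compute the denominator:
A^3 = 9.12^3 = 758.550528
Resistance:
R = 199.29776 / 758.550528
= 0.2627 Ns^2/m^8


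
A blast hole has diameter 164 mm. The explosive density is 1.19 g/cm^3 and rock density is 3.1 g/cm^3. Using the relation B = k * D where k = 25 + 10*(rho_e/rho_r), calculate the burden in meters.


4.7295 m

First, compute k:
rho_e / rho_r = 1.19 / 3.1 = 0.3838709677
k = 25 + 10 * 0.3838709677 = 28.83870968
Then, compute burden:
B = k * D / 1000 = 28.83870968 * 164 / 1000
= 4729.548387 / 1000
= 4.7295 m


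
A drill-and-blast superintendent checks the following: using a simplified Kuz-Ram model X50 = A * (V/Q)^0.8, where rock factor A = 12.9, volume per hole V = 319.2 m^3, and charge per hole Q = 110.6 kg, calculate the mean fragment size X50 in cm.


30.1187 cm

Compute V/Q:
V/Q = 319.2 / 110.6 = 2.886075949
Raise to the power 0.8:
(V/Q)^0.8 = 2.886075949^0.8 = 2.334781291
Multiply by A:
X50 = 12.9 * 2.334781291
= 30.1187 cm


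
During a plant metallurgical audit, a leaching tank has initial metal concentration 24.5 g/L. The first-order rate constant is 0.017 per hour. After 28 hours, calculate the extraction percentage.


Compute the exponent:
-k * t = -0.017 * 28 = -0.476
Remaining concentration:
C = 24.5 * exp(-0.476)
= 24.5 * 0.6212634822
= 15.22095532 g/L
Extracted = 24.5 - 15.22095532 = 9.279044685 g/L
Extraction % = 9.279044685 / 24.5 * 100
= 37.8737%

37.8737%


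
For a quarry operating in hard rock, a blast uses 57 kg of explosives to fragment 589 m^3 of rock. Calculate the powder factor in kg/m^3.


Powder factor = explosive mass / rock volume
= 57 / 589
= 0.0968 kg/m^3

0.0968 kg/m^3


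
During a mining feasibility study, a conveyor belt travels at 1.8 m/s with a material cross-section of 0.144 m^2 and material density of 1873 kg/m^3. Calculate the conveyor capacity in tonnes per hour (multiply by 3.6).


1747.7338 t/h

Volumetric flow = speed * area
= 1.8 * 0.144 = 0.2592 m^3/s
Mass flow = volumetric * density
= 0.2592 * 1873 = 485.4816 kg/s
Convert to t/h: multiply by 3.6
Capacity = 485.4816 * 3.6
= 1747.7338 t/h


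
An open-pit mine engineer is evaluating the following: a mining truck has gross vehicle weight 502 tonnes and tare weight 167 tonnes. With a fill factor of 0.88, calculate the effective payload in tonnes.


294.8 tonnes

Maximum payload = gross - tare
= 502 - 167 = 335 tonnes
Effective payload = max payload * fill factor
= 335 * 0.88
= 294.8 tonnes


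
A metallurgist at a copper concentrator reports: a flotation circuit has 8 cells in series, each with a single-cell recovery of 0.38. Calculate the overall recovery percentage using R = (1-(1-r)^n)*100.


Complement of single-cell recovery:
1 - r = 1 - 0.38 = 0.62
Raise to power n:
(1 - r)^8 = 0.62^8 = 0.02183401056
Overall recovery:
R = (1 - 0.02183401056) * 100
= 97.8166%

97.8166%


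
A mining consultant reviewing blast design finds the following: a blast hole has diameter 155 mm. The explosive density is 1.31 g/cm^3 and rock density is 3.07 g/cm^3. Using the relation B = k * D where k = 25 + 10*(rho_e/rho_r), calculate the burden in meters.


First, compute k:
rho_e / rho_r = 1.31 / 3.07 = 0.4267100977
k = 25 + 10 * 0.4267100977 = 29.26710098
Then, compute burden:
B = k * D / 1000 = 29.26710098 * 155 / 1000
= 4536.400651 / 1000
= 4.5364 m

4.5364 m


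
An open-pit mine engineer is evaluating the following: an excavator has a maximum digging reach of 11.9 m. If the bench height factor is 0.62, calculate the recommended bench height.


Bench height = reach * factor
= 11.9 * 0.62
= 7.378 m

7.378 m


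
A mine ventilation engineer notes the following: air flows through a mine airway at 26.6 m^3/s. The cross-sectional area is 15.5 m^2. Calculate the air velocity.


Velocity = flow rate / cross-sectional area
= 26.6 / 15.5
= 1.7161 m/s

1.7161 m/s


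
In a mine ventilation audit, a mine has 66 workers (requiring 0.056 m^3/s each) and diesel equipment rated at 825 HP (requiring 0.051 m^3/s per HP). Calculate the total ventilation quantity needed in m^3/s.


Airflow for workers:
Q_people = 66 * 0.056 = 3.696 m^3/s
Airflow for diesel equipment:
Q_diesel = 825 * 0.051 = 42.075 m^3/s
Total ventilation:
Q_total = 3.696 + 42.075
= 45.771 m^3/s

45.771 m^3/s


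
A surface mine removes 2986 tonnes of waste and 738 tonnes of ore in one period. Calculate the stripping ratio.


4.0461

Stripping ratio = waste tonnage / ore tonnage
= 2986 / 738
= 4.0461


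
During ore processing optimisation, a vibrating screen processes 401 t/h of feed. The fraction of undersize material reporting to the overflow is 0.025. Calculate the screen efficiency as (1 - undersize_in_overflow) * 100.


97.5%

Screen efficiency = (1 - fraction of undersize in overflow) * 100
= (1 - 0.025) * 100
= 0.975 * 100
= 97.5%


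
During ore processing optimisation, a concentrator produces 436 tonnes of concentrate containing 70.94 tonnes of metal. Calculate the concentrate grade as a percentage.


16.2706%

Grade = (metal in concentrate / concentrate mass) * 100
= (70.94 / 436) * 100
= 0.162706422 * 100
= 16.2706%


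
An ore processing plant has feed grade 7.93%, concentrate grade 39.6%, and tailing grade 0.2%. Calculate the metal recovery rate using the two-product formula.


97.9727%

Using the two-product formula:
R = 100 * c * (f - t) / (f * (c - t))
Numerator = 100 * 39.6 * (7.93 - 0.2)
= 100 * 39.6 * 7.73
= 30610.8
Denominator = 7.93 * (39.6 - 0.2)
= 7.93 * 39.4
= 312.442
R = 30610.8 / 312.442
= 97.9727%


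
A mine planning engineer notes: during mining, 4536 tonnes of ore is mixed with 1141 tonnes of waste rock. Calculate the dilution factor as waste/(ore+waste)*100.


20.0986%

Total material = ore + waste
= 4536 + 1141 = 5677 tonnes
Dilution = waste / total * 100
= 1141 / 5677 * 100
= 0.2009864365 * 100
= 20.0986%


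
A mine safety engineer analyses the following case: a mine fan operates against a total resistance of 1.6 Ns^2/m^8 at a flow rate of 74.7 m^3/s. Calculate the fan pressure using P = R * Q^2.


8928.144 Pa

Compute Q^2:
Q^2 = 74.7^2 = 5580.09
Compute pressure:
P = R * Q^2 = 1.6 * 5580.09
= 8928.144 Pa


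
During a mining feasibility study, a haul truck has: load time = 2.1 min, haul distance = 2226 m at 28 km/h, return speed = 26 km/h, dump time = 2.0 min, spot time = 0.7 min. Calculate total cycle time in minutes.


Convert haul speed to m/min: 28 * 1000/60 = 466.6666667 m/min
Haul time = 2226 / 466.6666667 = 4.77 min
Convert return speed to m/min: 26 * 1000/60 = 433.3333333 m/min
Return time = 2226 / 433.3333333 = 5.136923077 min
Total cycle time:
= 2.1 + 4.77 + 2.0 + 5.136923077 + 0.7
= 14.7069 min

14.7069 min


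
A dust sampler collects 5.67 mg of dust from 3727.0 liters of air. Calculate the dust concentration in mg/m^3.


Convert liters to m^3: 1 m^3 = 1000 L
Concentration = mass / volume * 1000
= 5.67 / 3727.0 * 1000
= 0.001521330829 * 1000
= 1.5213 mg/m^3

1.5213 mg/m^3


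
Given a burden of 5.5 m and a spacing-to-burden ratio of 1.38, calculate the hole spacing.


Spacing = burden * ratio
= 5.5 * 1.38
= 7.59 m

7.59 m


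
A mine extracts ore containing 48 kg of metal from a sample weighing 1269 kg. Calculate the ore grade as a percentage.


3.7825%

Ore grade = (metal mass / ore mass) * 100
= (48 / 1269) * 100
= 0.0378250591 * 100
= 3.7825%


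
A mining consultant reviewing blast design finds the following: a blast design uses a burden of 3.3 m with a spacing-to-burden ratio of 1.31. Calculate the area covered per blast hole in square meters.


14.2659 m^2

First, find the spacing:
Spacing = burden * ratio = 3.3 * 1.31
= 4.323 m
Then, calculate the area:
Area = burden * spacing = 3.3 * 4.323
= 14.2659 m^2


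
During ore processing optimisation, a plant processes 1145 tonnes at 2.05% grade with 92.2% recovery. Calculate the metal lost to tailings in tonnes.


Total metal in feed:
= 1145 * 2.05 / 100 = 23.4725 tonnes
Metal recovered:
= 23.4725 * 92.2 / 100 = 21.641645 tonnes
Metal lost to tailings:
= 23.4725 - 21.641645
= 1.8309 tonnes

1.8309 tonnes


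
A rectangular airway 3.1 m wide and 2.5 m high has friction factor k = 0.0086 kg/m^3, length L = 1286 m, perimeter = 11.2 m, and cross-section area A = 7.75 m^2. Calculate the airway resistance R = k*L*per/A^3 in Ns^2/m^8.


0.2661 Ns^2/m^8

Compute the numerator:
k * L * per = 0.0086 * 1286 * 11.2
= 123.86752
Compute the denominator:
A^3 = 7.75^3 = 465.484375
Resistance:
R = 123.86752 / 465.484375
= 0.2661 Ns^2/m^8


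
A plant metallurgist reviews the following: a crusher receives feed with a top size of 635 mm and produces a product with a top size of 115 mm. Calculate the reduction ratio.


5.5217

Reduction ratio = feed size / product size
= 635 / 115
= 5.5217


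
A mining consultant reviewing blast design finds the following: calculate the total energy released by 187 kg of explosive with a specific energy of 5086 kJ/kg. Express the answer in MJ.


951.082 MJ

Energy = mass * specific_energy / 1000
= 187 * 5086 / 1000
= 951082 / 1000
= 951.082 MJ


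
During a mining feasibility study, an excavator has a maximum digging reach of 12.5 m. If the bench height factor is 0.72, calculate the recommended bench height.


Bench height = reach * factor
= 12.5 * 0.72
= 9.0 m

9.0 m


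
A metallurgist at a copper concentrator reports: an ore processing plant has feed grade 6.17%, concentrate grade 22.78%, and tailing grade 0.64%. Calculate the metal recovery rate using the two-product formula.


92.2181%

Using the two-product formula:
R = 100 * c * (f - t) / (f * (c - t))
Numerator = 100 * 22.78 * (6.17 - 0.64)
= 100 * 22.78 * 5.53
= 12597.34
Denominator = 6.17 * (22.78 - 0.64)
= 6.17 * 22.14
= 136.6038
R = 12597.34 / 136.6038
= 92.2181%


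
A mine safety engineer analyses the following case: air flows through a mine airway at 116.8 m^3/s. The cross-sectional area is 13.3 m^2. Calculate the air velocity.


8.782 m/s

Velocity = flow rate / cross-sectional area
= 116.8 / 13.3
= 8.782 m/s


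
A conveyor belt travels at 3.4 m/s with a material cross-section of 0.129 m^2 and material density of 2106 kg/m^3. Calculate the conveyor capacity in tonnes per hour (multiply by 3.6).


Volumetric flow = speed * area
= 3.4 * 0.129 = 0.4386 m^3/s
Mass flow = volumetric * density
= 0.4386 * 2106 = 923.6916 kg/s
Convert to t/h: multiply by 3.6
Capacity = 923.6916 * 3.6
= 3325.2898 t/h

3325.2898 t/h


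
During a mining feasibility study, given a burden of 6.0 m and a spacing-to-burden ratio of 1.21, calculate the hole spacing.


7.26 m

Spacing = burden * ratio
= 6.0 * 1.21
= 7.26 m


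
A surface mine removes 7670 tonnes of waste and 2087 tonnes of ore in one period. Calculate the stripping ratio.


Stripping ratio = waste tonnage / ore tonnage
= 7670 / 2087
= 3.6751

3.6751


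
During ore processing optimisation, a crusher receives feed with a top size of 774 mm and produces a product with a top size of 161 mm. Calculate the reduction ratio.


Reduction ratio = feed size / product size
= 774 / 161
= 4.8075

4.8075


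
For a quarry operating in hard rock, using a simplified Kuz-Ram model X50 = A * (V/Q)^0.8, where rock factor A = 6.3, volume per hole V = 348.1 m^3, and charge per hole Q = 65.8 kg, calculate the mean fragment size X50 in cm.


Compute V/Q:
V/Q = 348.1 / 65.8 = 5.290273556
Raise to the power 0.8:
(V/Q)^0.8 = 5.290273556^0.8 = 3.791250702
Multiply by A:
X50 = 6.3 * 3.791250702
= 23.8849 cm

23.8849 cm


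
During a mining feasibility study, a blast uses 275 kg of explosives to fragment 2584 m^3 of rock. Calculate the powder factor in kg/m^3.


Powder factor = explosive mass / rock volume
= 275 / 2584
= 0.1064 kg/m^3

0.1064 kg/m^3


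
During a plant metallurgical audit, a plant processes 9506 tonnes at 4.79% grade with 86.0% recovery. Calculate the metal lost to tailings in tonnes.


Total metal in feed:
= 9506 * 4.79 / 100 = 455.3374 tonnes
Metal recovered:
= 455.3374 * 86.0 / 100 = 391.590164 tonnes
Metal lost to tailings:
= 455.3374 - 391.590164
= 63.7472 tonnes

63.7472 tonnes


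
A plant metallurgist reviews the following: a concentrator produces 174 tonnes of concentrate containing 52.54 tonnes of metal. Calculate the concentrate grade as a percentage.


Grade = (metal in concentrate / concentrate mass) * 100
= (52.54 / 174) * 100
= 0.301954023 * 100
= 30.1954%

30.1954%


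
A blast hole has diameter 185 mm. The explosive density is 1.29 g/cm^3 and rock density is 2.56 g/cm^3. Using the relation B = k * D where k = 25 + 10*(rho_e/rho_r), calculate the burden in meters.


First, compute k:
rho_e / rho_r = 1.29 / 2.56 = 0.50390625
k = 25 + 10 * 0.50390625 = 30.0390625
Then, compute burden:
B = k * D / 1000 = 30.0390625 * 185 / 1000
= 5557.226562 / 1000
= 5.5572 m

5.5572 m


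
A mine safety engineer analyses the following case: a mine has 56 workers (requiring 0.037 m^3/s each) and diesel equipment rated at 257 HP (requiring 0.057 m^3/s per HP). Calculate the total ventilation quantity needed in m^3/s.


16.721 m^3/s

Airflow for workers:
Q_people = 56 * 0.037 = 2.072 m^3/s
Airflow for diesel equipment:
Q_diesel = 257 * 0.057 = 14.649 m^3/s
Total ventilation:
Q_total = 2.072 + 14.649
= 16.721 m^3/s


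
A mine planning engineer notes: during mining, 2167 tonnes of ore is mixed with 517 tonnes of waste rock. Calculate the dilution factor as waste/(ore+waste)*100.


Total material = ore + waste
= 2167 + 517 = 2684 tonnes
Dilution = waste / total * 100
= 517 / 2684 * 100
= 0.1926229508 * 100
= 19.2623%

19.2623%


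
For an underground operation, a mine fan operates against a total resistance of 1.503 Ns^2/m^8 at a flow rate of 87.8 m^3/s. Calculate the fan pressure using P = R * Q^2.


11586.3865 Pa

Compute Q^2:
Q^2 = 87.8^2 = 7708.84
Compute pressure:
P = R * Q^2 = 1.503 * 7708.84
= 11586.3865 Pa


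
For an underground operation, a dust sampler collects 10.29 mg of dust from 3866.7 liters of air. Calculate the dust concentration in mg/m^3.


Convert liters to m^3: 1 m^3 = 1000 L
Concentration = mass / volume * 1000
= 10.29 / 3866.7 * 1000
= 0.002661183955 * 1000
= 2.6612 mg/m^3

2.6612 mg/m^3


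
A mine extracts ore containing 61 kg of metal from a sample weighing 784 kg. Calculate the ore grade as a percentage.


Ore grade = (metal mass / ore mass) * 100
= (61 / 784) * 100
= 0.07780612245 * 100
= 7.7806%

7.7806%


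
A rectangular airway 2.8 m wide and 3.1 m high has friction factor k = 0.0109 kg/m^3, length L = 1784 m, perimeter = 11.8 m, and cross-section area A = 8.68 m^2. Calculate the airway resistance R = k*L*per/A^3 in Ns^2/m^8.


0.3509 Ns^2/m^8

Compute the numerator:
k * L * per = 0.0109 * 1784 * 11.8
= 229.45808
Compute the denominator:
A^3 = 8.68^3 = 653.972032
Resistance:
R = 229.45808 / 653.972032
= 0.3509 Ns^2/m^8


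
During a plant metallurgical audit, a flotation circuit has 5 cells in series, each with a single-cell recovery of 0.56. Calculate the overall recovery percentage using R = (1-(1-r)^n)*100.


98.3508%

Complement of single-cell recovery:
1 - r = 1 - 0.56 = 0.44
Raise to power n:
(1 - r)^5 = 0.44^5 = 0.0164916224
Overall recovery:
R = (1 - 0.0164916224) * 100
= 98.3508%


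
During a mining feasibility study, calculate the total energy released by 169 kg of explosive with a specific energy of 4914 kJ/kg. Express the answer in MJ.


Energy = mass * specific_energy / 1000
= 169 * 4914 / 1000
= 830466 / 1000
= 830.466 MJ

830.466 MJ


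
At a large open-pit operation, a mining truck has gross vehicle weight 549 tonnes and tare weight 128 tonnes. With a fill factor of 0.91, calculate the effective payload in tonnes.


383.11 tonnes

Maximum payload = gross - tare
= 549 - 128 = 421 tonnes
Effective payload = max payload * fill factor
= 421 * 0.91
= 383.11 tonnes


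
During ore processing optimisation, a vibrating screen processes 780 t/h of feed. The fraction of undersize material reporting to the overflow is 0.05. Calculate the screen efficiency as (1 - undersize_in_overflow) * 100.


Screen efficiency = (1 - fraction of undersize in overflow) * 100
= (1 - 0.05) * 100
= 0.95 * 100
= 95.0%

95.0%


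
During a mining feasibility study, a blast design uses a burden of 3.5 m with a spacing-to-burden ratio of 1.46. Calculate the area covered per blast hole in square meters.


17.885 m^2

First, find the spacing:
Spacing = burden * ratio = 3.5 * 1.46
= 5.11 m
Then, calculate the area:
Area = burden * spacing = 3.5 * 5.11
= 17.885 m^2


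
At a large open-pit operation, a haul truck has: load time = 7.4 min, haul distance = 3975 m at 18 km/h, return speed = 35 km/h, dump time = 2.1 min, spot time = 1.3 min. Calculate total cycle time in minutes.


30.8643 min

Convert haul speed to m/min: 18 * 1000/60 = 300 m/min
Haul time = 3975 / 300 = 13.25 min
Convert return speed to m/min: 35 * 1000/60 = 583.3333333 m/min
Return time = 3975 / 583.3333333 = 6.814285714 min
Total cycle time:
= 7.4 + 13.25 + 2.1 + 6.814285714 + 1.3
= 30.8643 min


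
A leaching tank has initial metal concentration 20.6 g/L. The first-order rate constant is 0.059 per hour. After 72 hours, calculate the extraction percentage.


Compute the exponent:
-k * t = -0.059 * 72 = -4.248
Remaining concentration:
C = 20.6 * exp(-4.248)
= 20.6 * 0.01429279092
= 0.294431493 g/L
Extracted = 20.6 - 0.294431493 = 20.30556851 g/L
Extraction % = 20.30556851 / 20.6 * 100
= 98.5707%

98.5707%


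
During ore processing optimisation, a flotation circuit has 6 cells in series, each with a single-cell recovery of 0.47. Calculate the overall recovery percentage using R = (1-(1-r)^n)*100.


Complement of single-cell recovery:
1 - r = 1 - 0.47 = 0.53
Raise to power n:
(1 - r)^6 = 0.53^6 = 0.02216436113
Overall recovery:
R = (1 - 0.02216436113) * 100
= 97.7836%

97.7836%


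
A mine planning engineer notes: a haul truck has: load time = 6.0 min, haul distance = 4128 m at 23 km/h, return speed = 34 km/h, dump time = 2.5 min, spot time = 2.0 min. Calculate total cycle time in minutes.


28.5534 min

Convert haul speed to m/min: 23 * 1000/60 = 383.3333333 m/min
Haul time = 4128 / 383.3333333 = 10.76869565 min
Convert return speed to m/min: 34 * 1000/60 = 566.6666667 m/min
Return time = 4128 / 566.6666667 = 7.284705882 min
Total cycle time:
= 6.0 + 10.76869565 + 2.5 + 7.284705882 + 2.0
= 28.5534 min


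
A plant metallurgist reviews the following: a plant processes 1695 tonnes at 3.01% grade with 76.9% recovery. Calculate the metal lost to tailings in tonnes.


11.7855 tonnes

Total metal in feed:
= 1695 * 3.01 / 100 = 51.0195 tonnes
Metal recovered:
= 51.0195 * 76.9 / 100 = 39.2339955 tonnes
Metal lost to tailings:
= 51.0195 - 39.2339955
= 11.7855 tonnes


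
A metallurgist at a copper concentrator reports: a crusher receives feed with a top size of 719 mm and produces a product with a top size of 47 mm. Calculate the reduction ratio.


Reduction ratio = feed size / product size
= 719 / 47
= 15.2979

15.2979


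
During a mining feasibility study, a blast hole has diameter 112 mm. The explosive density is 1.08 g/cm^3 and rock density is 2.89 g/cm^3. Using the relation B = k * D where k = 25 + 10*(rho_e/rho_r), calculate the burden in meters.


First, compute k:
rho_e / rho_r = 1.08 / 2.89 = 0.3737024221
k = 25 + 10 * 0.3737024221 = 28.73702422
Then, compute burden:
B = k * D / 1000 = 28.73702422 * 112 / 1000
= 3218.546713 / 1000
= 3.2185 m

3.2185 m


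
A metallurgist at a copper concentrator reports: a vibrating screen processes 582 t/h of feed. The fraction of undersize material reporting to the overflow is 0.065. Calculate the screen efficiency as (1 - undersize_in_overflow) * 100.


93.5%

Screen efficiency = (1 - fraction of undersize in overflow) * 100
= (1 - 0.065) * 100
= 0.935 * 100
= 93.5%


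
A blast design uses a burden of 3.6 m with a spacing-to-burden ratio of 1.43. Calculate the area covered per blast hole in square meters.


First, find the spacing:
Spacing = burden * ratio = 3.6 * 1.43
= 5.148 m
Then, calculate the area:
Area = burden * spacing = 3.6 * 5.148
= 18.5328 m^2

18.5328 m^2


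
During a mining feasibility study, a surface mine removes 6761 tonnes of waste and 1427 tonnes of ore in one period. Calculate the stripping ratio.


4.7379

Stripping ratio = waste tonnage / ore tonnage
= 6761 / 1427
= 4.7379


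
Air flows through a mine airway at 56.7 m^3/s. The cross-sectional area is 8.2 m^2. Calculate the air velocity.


Velocity = flow rate / cross-sectional area
= 56.7 / 8.2
= 6.9146 m/s

6.9146 m/s


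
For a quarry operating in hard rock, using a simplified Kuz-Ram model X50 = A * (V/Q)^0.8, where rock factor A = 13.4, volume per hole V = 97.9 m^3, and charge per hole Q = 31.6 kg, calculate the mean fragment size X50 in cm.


Compute V/Q:
V/Q = 97.9 / 31.6 = 3.098101266
Raise to the power 0.8:
(V/Q)^0.8 = 3.098101266^0.8 = 2.471021291
Multiply by A:
X50 = 13.4 * 2.471021291
= 33.1117 cm

33.1117 cm


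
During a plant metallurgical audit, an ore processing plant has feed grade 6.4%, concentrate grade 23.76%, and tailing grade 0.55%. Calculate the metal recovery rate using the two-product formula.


93.5723%

Using the two-product formula:
R = 100 * c * (f - t) / (f * (c - t))
Numerator = 100 * 23.76 * (6.4 - 0.55)
= 100 * 23.76 * 5.85
= 13899.6
Denominator = 6.4 * (23.76 - 0.55)
= 6.4 * 23.21
= 148.544
R = 13899.6 / 148.544
= 93.5723%


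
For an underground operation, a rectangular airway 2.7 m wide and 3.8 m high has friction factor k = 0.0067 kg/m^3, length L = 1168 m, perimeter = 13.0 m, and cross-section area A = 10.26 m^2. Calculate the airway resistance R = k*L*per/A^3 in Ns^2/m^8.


0.0942 Ns^2/m^8

Compute the numerator:
k * L * per = 0.0067 * 1168 * 13.0
= 101.7328
Compute the denominator:
A^3 = 10.26^3 = 1080.045576
Resistance:
R = 101.7328 / 1080.045576
= 0.0942 Ns^2/m^8


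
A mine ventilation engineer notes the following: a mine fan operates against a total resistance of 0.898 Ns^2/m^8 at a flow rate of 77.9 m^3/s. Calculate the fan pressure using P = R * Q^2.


Compute Q^2:
Q^2 = 77.9^2 = 6068.41
Compute pressure:
P = R * Q^2 = 0.898 * 6068.41
= 5449.4322 Pa

5449.4322 Pa


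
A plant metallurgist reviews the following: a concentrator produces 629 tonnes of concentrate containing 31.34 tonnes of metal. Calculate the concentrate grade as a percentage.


Grade = (metal in concentrate / concentrate mass) * 100
= (31.34 / 629) * 100
= 0.04982511924 * 100
= 4.9825%

4.9825%


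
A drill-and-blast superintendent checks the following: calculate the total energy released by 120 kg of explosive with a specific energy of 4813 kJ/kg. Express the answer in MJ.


Energy = mass * specific_energy / 1000
= 120 * 4813 / 1000
= 577560 / 1000
= 577.56 MJ

577.56 MJ


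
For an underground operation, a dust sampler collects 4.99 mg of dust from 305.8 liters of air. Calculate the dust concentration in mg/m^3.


Convert liters to m^3: 1 m^3 = 1000 L
Concentration = mass / volume * 1000
= 4.99 / 305.8 * 1000
= 0.01631785481 * 1000
= 16.3179 mg/m^3

16.3179 mg/m^3


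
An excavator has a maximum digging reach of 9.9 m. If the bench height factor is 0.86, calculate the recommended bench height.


8.514 m

Bench height = reach * factor
= 9.9 * 0.86
= 8.514 m


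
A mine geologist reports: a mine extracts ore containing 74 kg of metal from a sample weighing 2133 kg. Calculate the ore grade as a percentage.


Ore grade = (metal mass / ore mass) * 100
= (74 / 2133) * 100
= 0.03469292077 * 100
= 3.4693%

3.4693%


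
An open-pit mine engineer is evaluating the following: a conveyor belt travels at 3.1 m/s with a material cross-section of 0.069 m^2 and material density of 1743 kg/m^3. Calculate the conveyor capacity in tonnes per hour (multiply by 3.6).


1342.1797 t/h

Volumetric flow = speed * area
= 3.1 * 0.069 = 0.2139 m^3/s
Mass flow = volumetric * density
= 0.2139 * 1743 = 372.8277 kg/s
Convert to t/h: multiply by 3.6
Capacity = 372.8277 * 3.6
= 1342.1797 t/h


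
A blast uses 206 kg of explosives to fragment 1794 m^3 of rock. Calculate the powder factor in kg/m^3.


0.1148 kg/m^3

Powder factor = explosive mass / rock volume
= 206 / 1794
= 0.1148 kg/m^3


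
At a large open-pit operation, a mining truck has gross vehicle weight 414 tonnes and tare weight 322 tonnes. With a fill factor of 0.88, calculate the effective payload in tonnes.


80.96 tonnes

Maximum payload = gross - tare
= 414 - 322 = 92 tonnes
Effective payload = max payload * fill factor
= 92 * 0.88
= 80.96 tonnes


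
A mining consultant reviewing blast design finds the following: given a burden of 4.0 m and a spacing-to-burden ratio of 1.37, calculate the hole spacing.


5.48 m

Spacing = burden * ratio
= 4.0 * 1.37
= 5.48 m


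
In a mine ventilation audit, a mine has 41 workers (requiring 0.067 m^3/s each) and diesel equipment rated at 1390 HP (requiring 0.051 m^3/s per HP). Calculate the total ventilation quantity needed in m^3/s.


73.637 m^3/s

Airflow for workers:
Q_people = 41 * 0.067 = 2.747 m^3/s
Airflow for diesel equipment:
Q_diesel = 1390 * 0.051 = 70.89 m^3/s
Total ventilation:
Q_total = 2.747 + 70.89
= 73.637 m^3/s


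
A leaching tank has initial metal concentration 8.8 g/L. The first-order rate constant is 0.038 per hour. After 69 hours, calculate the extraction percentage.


92.7343%

Compute the exponent:
-k * t = -0.038 * 69 = -2.622
Remaining concentration:
C = 8.8 * exp(-2.622)
= 8.8 * 0.07265740261
= 0.639385143 g/L
Extracted = 8.8 - 0.639385143 = 8.160614857 g/L
Extraction % = 8.160614857 / 8.8 * 100
= 92.7343%


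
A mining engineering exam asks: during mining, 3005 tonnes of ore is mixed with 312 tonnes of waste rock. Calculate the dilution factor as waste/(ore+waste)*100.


9.4061%

Total material = ore + waste
= 3005 + 312 = 3317 tonnes
Dilution = waste / total * 100
= 312 / 3317 * 100
= 0.0940608984 * 100
= 9.4061%


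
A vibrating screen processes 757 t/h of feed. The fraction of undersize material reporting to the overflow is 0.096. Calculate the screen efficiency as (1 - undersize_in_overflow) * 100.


90.4%

Screen efficiency = (1 - fraction of undersize in overflow) * 100
= (1 - 0.096) * 100
= 0.904 * 100
= 90.4%


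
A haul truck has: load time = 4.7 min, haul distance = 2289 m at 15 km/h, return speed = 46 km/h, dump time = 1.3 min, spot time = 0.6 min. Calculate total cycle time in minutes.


18.7417 min

Convert haul speed to m/min: 15 * 1000/60 = 250 m/min
Haul time = 2289 / 250 = 9.156 min
Convert return speed to m/min: 46 * 1000/60 = 766.6666667 m/min
Return time = 2289 / 766.6666667 = 2.985652174 min
Total cycle time:
= 4.7 + 9.156 + 1.3 + 2.985652174 + 0.6
= 18.7417 min


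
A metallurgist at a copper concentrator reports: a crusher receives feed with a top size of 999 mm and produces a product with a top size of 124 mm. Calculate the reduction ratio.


8.0565

Reduction ratio = feed size / product size
= 999 / 124
= 8.0565


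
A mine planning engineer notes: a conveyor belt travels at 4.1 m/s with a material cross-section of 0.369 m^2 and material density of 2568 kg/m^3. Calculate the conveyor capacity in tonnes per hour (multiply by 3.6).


Volumetric flow = speed * area
= 4.1 * 0.369 = 1.5129 m^3/s
Mass flow = volumetric * density
= 1.5129 * 2568 = 3885.1272 kg/s
Convert to t/h: multiply by 3.6
Capacity = 3885.1272 * 3.6
= 13986.4579 t/h

13986.4579 t/h


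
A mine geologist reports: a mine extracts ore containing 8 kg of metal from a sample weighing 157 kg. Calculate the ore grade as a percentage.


5.0955%

Ore grade = (metal mass / ore mass) * 100
= (8 / 157) * 100
= 0.05095541401 * 100
= 5.0955%


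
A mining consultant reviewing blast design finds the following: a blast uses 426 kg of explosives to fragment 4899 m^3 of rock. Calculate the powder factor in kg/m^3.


0.087 kg/m^3

Powder factor = explosive mass / rock volume
= 426 / 4899
= 0.087 kg/m^3


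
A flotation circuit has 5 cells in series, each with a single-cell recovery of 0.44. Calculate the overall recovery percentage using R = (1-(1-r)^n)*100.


94.4927%

Complement of single-cell recovery:
1 - r = 1 - 0.44 = 0.56
Raise to power n:
(1 - r)^5 = 0.56^5 = 0.0550731776
Overall recovery:
R = (1 - 0.0550731776) * 100
= 94.4927%


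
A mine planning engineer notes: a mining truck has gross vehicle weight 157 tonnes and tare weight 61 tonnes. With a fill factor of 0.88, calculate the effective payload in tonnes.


84.48 tonnes

Maximum payload = gross - tare
= 157 - 61 = 96 tonnes
Effective payload = max payload * fill factor
= 96 * 0.88
= 84.48 tonnes


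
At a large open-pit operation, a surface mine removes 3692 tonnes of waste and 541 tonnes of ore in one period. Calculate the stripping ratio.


6.8244

Stripping ratio = waste tonnage / ore tonnage
= 3692 / 541
= 6.8244


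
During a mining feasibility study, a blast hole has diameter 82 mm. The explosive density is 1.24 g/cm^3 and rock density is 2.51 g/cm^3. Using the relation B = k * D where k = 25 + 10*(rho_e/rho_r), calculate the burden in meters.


First, compute k:
rho_e / rho_r = 1.24 / 2.51 = 0.4940239044
k = 25 + 10 * 0.4940239044 = 29.94023904
Then, compute burden:
B = k * D / 1000 = 29.94023904 * 82 / 1000
= 2455.099602 / 1000
= 2.4551 m

2.4551 m


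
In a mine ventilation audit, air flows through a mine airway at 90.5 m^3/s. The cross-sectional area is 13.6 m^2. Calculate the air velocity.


6.6544 m/s

Velocity = flow rate / cross-sectional area
= 90.5 / 13.6
= 6.6544 m/s


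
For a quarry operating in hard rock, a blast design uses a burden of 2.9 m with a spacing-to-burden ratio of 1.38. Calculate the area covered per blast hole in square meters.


First, find the spacing:
Spacing = burden * ratio = 2.9 * 1.38
= 4.002 m
Then, calculate the area:
Area = burden * spacing = 2.9 * 4.002
= 11.6058 m^2

11.6058 m^2


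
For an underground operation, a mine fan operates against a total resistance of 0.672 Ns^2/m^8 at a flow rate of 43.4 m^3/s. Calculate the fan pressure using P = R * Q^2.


Compute Q^2:
Q^2 = 43.4^2 = 1883.56
Compute pressure:
P = R * Q^2 = 0.672 * 1883.56
= 1265.7523 Pa

1265.7523 Pa


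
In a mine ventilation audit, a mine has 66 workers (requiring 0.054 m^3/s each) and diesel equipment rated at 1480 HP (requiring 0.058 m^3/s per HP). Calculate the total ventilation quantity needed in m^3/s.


Airflow for workers:
Q_people = 66 * 0.054 = 3.564 m^3/s
Airflow for diesel equipment:
Q_diesel = 1480 * 0.058 = 85.84 m^3/s
Total ventilation:
Q_total = 3.564 + 85.84
= 89.404 m^3/s

89.404 m^3/s


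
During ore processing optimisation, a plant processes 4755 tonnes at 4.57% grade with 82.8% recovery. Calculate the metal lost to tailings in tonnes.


Total metal in feed:
= 4755 * 4.57 / 100 = 217.3035 tonnes
Metal recovered:
= 217.3035 * 82.8 / 100 = 179.927298 tonnes
Metal lost to tailings:
= 217.3035 - 179.927298
= 37.3762 tonnes

37.3762 tonnes


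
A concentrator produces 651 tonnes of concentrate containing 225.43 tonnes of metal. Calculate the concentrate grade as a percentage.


Grade = (metal in concentrate / concentrate mass) * 100
= (225.43 / 651) * 100
= 0.3462826421 * 100
= 34.6283%

34.6283%


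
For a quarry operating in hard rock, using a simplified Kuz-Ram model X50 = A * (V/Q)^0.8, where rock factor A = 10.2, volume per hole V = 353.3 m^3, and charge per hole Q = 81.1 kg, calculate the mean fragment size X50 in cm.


Compute V/Q:
V/Q = 353.3 / 81.1 = 4.356350185
Raise to the power 0.8:
(V/Q)^0.8 = 4.356350185^0.8 = 3.245624153
Multiply by A:
X50 = 10.2 * 3.245624153
= 33.1054 cm

33.1054 cm


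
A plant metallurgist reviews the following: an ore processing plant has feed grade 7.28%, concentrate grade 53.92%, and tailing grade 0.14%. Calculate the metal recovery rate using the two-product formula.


98.3322%

Using the two-product formula:
R = 100 * c * (f - t) / (f * (c - t))
Numerator = 100 * 53.92 * (7.28 - 0.14)
= 100 * 53.92 * 7.14
= 38498.88
Denominator = 7.28 * (53.92 - 0.14)
= 7.28 * 53.78
= 391.5184
R = 38498.88 / 391.5184
= 98.3322%


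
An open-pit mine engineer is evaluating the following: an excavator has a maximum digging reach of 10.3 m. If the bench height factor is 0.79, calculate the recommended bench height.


8.137 m

Bench height = reach * factor
= 10.3 * 0.79
= 8.137 m


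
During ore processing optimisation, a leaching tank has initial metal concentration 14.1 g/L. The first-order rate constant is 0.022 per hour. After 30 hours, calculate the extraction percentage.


48.3149%

Compute the exponent:
-k * t = -0.022 * 30 = -0.66
Remaining concentration:
C = 14.1 * exp(-0.66)
= 14.1 * 0.5168513345
= 7.287603816 g/L
Extracted = 14.1 - 7.287603816 = 6.812396184 g/L
Extraction % = 6.812396184 / 14.1 * 100
= 48.3149%


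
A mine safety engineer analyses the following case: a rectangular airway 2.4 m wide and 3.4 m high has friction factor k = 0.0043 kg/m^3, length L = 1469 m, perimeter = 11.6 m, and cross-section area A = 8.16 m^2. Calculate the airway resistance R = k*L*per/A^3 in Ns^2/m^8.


0.1349 Ns^2/m^8

Compute the numerator:
k * L * per = 0.0043 * 1469 * 11.6
= 73.27372
Compute the denominator:
A^3 = 8.16^3 = 543.338496
Resistance:
R = 73.27372 / 543.338496
= 0.1349 Ns^2/m^8


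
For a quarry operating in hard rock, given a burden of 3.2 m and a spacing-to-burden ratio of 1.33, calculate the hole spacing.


4.256 m

Spacing = burden * ratio
= 3.2 * 1.33
= 4.256 m


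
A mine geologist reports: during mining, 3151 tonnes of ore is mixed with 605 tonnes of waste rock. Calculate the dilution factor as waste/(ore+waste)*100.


16.1076%

Total material = ore + waste
= 3151 + 605 = 3756 tonnes
Dilution = waste / total * 100
= 605 / 3756 * 100
= 0.1610756124 * 100
= 16.1076%


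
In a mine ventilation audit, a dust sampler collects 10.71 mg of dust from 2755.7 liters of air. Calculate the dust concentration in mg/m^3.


Convert liters to m^3: 1 m^3 = 1000 L
Concentration = mass / volume * 1000
= 10.71 / 2755.7 * 1000
= 0.003886489821 * 1000
= 3.8865 mg/m^3

3.8865 mg/m^3


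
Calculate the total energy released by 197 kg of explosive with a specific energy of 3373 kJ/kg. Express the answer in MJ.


664.481 MJ

Energy = mass * specific_energy / 1000
= 197 * 3373 / 1000
= 664481 / 1000
= 664.481 MJ


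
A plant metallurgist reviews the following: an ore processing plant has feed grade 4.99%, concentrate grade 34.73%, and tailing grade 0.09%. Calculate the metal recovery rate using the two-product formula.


Using the two-product formula:
R = 100 * c * (f - t) / (f * (c - t))
Numerator = 100 * 34.73 * (4.99 - 0.09)
= 100 * 34.73 * 4.9
= 17017.7
Denominator = 4.99 * (34.73 - 0.09)
= 4.99 * 34.64
= 172.8536
R = 17017.7 / 172.8536
= 98.4515%

98.4515%


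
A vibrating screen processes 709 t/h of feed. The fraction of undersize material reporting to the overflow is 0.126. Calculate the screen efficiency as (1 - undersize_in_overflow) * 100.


Screen efficiency = (1 - fraction of undersize in overflow) * 100
= (1 - 0.126) * 100
= 0.874 * 100
= 87.4%

87.4%
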